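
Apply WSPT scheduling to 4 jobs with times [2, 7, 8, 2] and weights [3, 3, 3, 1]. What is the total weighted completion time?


Compute p/w ratios and sort ascending (WSPT): [(2, 3), (2, 1), (7, 3), (8, 3)]
Compute weighted completion times:
  Job (p=2,w=3): C=2, w*C=3*2=6
  Job (p=2,w=1): C=4, w*C=1*4=4
  Job (p=7,w=3): C=11, w*C=3*11=33
  Job (p=8,w=3): C=19, w*C=3*19=57
Total weighted completion time = 100

100


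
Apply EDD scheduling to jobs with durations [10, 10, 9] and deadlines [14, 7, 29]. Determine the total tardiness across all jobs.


Sort by due date (EDD order): [(10, 7), (10, 14), (9, 29)]
Compute completion times and tardiness:
  Job 1: p=10, d=7, C=10, tardiness=max(0,10-7)=3
  Job 2: p=10, d=14, C=20, tardiness=max(0,20-14)=6
  Job 3: p=9, d=29, C=29, tardiness=max(0,29-29)=0
Total tardiness = 9

9


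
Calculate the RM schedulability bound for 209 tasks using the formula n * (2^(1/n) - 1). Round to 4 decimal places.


Compute 2^(1/209) = 1.0033219993
Subtract 1: 1.0033219993 - 1 = 0.0033219993
Multiply by n: 209 * 0.0033219993 = 0.6942978537
Round to 4 dp: 0.6943

0.6943


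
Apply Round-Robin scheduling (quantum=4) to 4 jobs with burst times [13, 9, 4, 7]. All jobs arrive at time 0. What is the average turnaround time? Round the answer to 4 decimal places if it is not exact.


Time quantum = 4
Execution trace:
  J1 runs 4 units, time = 4
  J2 runs 4 units, time = 8
  J3 runs 4 units, time = 12
  J4 runs 4 units, time = 16
  J1 runs 4 units, time = 20
  J2 runs 4 units, time = 24
  J4 runs 3 units, time = 27
  J1 runs 4 units, time = 31
  J2 runs 1 units, time = 32
  J1 runs 1 units, time = 33
Finish times: [33, 32, 12, 27]
Average turnaround = 104/4 = 26.0

26.0


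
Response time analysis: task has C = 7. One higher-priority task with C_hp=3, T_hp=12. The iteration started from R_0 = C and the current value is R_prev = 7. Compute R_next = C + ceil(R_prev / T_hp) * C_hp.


R_next = C + ceil(R_prev / T_hp) * C_hp
ceil(7 / 12) = ceil(0.5833) = 1
Interference = 1 * 3 = 3
R_next = 7 + 3 = 10

10


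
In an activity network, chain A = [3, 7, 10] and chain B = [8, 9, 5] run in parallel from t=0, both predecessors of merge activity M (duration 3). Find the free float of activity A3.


ES(A3) = sum of predecessors on chain A = 10
EF(A3) = ES + duration = 10 + 10 = 20
Successor of A3 is M. ES(M) = max(sum(A), sum(B)) = max(20, 22) = 22
Free float = ES(successor) - EF(current) = 22 - 20 = 2

2


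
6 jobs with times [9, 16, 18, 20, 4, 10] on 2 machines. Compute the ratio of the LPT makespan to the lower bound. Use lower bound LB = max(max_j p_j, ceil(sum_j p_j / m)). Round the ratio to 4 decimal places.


LPT order: [20, 18, 16, 10, 9, 4]
Machine loads after assignment: [39, 38]
LPT makespan = 39
Lower bound = max(max_job, ceil(total/2)) = max(20, 39) = 39
Ratio = 39 / 39 = 1.0

1.0


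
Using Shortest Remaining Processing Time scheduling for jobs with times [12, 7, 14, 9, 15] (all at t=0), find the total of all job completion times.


Since all jobs arrive at t=0, SRPT equals SPT ordering.
SPT order: [7, 9, 12, 14, 15]
Completion times:
  Job 1: p=7, C=7
  Job 2: p=9, C=16
  Job 3: p=12, C=28
  Job 4: p=14, C=42
  Job 5: p=15, C=57
Total completion time = 7 + 16 + 28 + 42 + 57 = 150

150


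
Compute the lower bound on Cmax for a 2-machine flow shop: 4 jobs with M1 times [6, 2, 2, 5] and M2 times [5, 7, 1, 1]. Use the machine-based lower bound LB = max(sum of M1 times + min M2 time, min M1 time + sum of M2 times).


LB1 = sum(M1 times) + min(M2 times) = 15 + 1 = 16
LB2 = min(M1 times) + sum(M2 times) = 2 + 14 = 16
Lower bound = max(LB1, LB2) = max(16, 16) = 16

16


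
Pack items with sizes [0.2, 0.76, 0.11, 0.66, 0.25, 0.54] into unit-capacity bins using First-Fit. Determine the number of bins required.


Place items sequentially using First-Fit:
  Item 0.2 -> new Bin 1
  Item 0.76 -> Bin 1 (now 0.96)
  Item 0.11 -> new Bin 2
  Item 0.66 -> Bin 2 (now 0.77)
  Item 0.25 -> new Bin 3
  Item 0.54 -> Bin 3 (now 0.79)
Total bins used = 3

3


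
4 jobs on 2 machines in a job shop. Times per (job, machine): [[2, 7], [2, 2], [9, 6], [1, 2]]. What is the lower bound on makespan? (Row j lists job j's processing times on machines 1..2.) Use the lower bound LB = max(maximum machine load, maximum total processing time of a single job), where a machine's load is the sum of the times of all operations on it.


Machine loads:
  Machine 1: 2 + 2 + 9 + 1 = 14
  Machine 2: 7 + 2 + 6 + 2 = 17
Max machine load = 17
Job totals:
  Job 1: 9
  Job 2: 4
  Job 3: 15
  Job 4: 3
Max job total = 15
Lower bound = max(17, 15) = 17

17


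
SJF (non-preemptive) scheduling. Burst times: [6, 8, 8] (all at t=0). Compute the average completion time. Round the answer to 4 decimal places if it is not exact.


SJF order (ascending): [6, 8, 8]
Completion times:
  Job 1: burst=6, C=6
  Job 2: burst=8, C=14
  Job 3: burst=8, C=22
Average completion = 42/3 = 14.0

14.0


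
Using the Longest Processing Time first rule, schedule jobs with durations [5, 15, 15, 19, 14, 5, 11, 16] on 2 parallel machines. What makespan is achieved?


Sort jobs in decreasing order (LPT): [19, 16, 15, 15, 14, 11, 5, 5]
Assign each job to the least loaded machine:
  Machine 1: jobs [19, 15, 11, 5], load = 50
  Machine 2: jobs [16, 15, 14, 5], load = 50
Makespan = max load = 50

50


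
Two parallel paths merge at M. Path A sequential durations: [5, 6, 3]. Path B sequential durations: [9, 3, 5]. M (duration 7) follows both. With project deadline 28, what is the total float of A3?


Forward pass: ES(A3) = sum of predecessors on chain A = 11
EF = ES + duration = 11 + 3 = 14
Backward pass: LF(M) = deadline = 28; LS(M) = 28 - 7 = 21
LF(A3) = LS(M) - sum(successors on chain A) = 21 - 0 = 21
LS = LF - duration = 21 - 3 = 18
Total float = LS - ES = 18 - 11 = 7

7


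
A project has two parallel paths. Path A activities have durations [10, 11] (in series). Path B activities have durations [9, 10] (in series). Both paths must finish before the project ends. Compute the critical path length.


Path A total = 10 + 11 = 21
Path B total = 9 + 10 = 19
Critical path = longest path = max(21, 19) = 21

21


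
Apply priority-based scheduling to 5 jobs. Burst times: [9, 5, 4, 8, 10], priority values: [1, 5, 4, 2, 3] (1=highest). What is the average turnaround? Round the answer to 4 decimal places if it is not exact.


Sort by priority (ascending = highest first):
Order: [(1, 9), (2, 8), (3, 10), (4, 4), (5, 5)]
Completion times:
  Priority 1, burst=9, C=9
  Priority 2, burst=8, C=17
  Priority 3, burst=10, C=27
  Priority 4, burst=4, C=31
  Priority 5, burst=5, C=36
Average turnaround = 120/5 = 24.0

24.0


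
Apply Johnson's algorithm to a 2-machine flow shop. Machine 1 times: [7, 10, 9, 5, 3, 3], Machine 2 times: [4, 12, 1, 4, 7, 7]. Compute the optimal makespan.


Apply Johnson's rule:
  Group 1 (a <= b): [(5, 3, 7), (6, 3, 7), (2, 10, 12)]
  Group 2 (a > b): [(1, 7, 4), (4, 5, 4), (3, 9, 1)]
Optimal job order: [5, 6, 2, 1, 4, 3]
Schedule:
  Job 5: M1 done at 3, M2 done at 10
  Job 6: M1 done at 6, M2 done at 17
  Job 2: M1 done at 16, M2 done at 29
  Job 1: M1 done at 23, M2 done at 33
  Job 4: M1 done at 28, M2 done at 37
  Job 3: M1 done at 37, M2 done at 38
Makespan = 38

38


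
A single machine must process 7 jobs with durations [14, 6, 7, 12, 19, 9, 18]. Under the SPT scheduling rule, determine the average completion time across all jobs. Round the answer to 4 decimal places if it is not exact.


Sort jobs by processing time (SPT order): [6, 7, 9, 12, 14, 18, 19]
Compute completion times sequentially:
  Job 1: processing = 6, completes at 6
  Job 2: processing = 7, completes at 13
  Job 3: processing = 9, completes at 22
  Job 4: processing = 12, completes at 34
  Job 5: processing = 14, completes at 48
  Job 6: processing = 18, completes at 66
  Job 7: processing = 19, completes at 85
Sum of completion times = 274
Average completion time = 274/7 = 39.1429

39.1429


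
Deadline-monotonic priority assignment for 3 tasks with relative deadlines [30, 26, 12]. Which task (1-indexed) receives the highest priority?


Sort tasks by relative deadline (ascending):
  Task 3: deadline = 12
  Task 2: deadline = 26
  Task 1: deadline = 30
Priority order (highest first): [3, 2, 1]
Highest priority task = 3

3


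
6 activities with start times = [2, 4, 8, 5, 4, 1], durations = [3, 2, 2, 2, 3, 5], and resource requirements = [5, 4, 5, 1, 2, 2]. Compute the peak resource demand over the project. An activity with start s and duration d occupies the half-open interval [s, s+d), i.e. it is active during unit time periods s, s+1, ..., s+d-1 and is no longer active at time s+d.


Each activity i is active on [start_i, start_i + duration_i).
Compute total resource usage per time slot:
  t=0: active resources = [], total = 0
  t=1: active resources = [2], total = 2
  t=2: active resources = [5, 2], total = 7
  t=3: active resources = [5, 2], total = 7
  t=4: active resources = [5, 4, 2, 2], total = 13
  t=5: active resources = [4, 1, 2, 2], total = 9
  t=6: active resources = [1, 2], total = 3
  t=7: active resources = [], total = 0
  t=8: active resources = [5], total = 5
  t=9: active resources = [5], total = 5
Peak resource demand = 13

13


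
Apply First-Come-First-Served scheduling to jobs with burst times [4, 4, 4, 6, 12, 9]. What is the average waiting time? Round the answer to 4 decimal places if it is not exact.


FCFS order (as given): [4, 4, 4, 6, 12, 9]
Waiting times:
  Job 1: wait = 0
  Job 2: wait = 4
  Job 3: wait = 8
  Job 4: wait = 12
  Job 5: wait = 18
  Job 6: wait = 30
Sum of waiting times = 72
Average waiting time = 72/6 = 12.0

12.0


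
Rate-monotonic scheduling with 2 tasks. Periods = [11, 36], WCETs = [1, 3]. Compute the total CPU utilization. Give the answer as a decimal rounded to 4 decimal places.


Compute individual utilizations (exact fractions):
  Task 1: C/T = 1/11 (approx. 0.0909)
  Task 2: C/T = 3/36 = 1/12 (approx. 0.0833)
Total utilization U = 1/11 + 1/12 = 23/132
Rounded to 4 decimal places: U = 0.1742
RM (Liu & Layland) bound for 2 tasks = 0.828427; compare with U = 23/132 (approx. 0.174242)
U <= bound, so schedulable by RM sufficient condition.

0.1742


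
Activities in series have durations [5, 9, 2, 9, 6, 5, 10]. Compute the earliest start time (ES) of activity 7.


Activity 7 starts after activities 1 through 6 complete.
Predecessor durations: [5, 9, 2, 9, 6, 5]
ES = 5 + 9 + 2 + 9 + 6 + 5 = 36

36


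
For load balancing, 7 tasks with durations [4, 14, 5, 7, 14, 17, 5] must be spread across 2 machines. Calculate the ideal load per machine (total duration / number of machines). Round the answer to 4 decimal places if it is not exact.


Total processing time = 4 + 14 + 5 + 7 + 14 + 17 + 5 = 66
Number of machines = 2
Ideal balanced load = 66 / 2 = 33.0

33.0


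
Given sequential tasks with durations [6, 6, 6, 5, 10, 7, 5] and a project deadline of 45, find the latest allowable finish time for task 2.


LF(activity 2) = deadline - sum of successor durations
Successors: activities 3 through 7 with durations [6, 5, 10, 7, 5]
Sum of successor durations = 33
LF = 45 - 33 = 12

12


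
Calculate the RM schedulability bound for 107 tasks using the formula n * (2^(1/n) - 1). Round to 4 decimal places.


Compute 2^(1/107) = 1.0064990387
Subtract 1: 1.0064990387 - 1 = 0.0064990387
Multiply by n: 107 * 0.0064990387 = 0.6953971409
Round to 4 dp: 0.6954

0.6954


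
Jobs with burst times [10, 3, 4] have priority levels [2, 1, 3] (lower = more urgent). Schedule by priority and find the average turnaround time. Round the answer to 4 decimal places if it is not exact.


Sort by priority (ascending = highest first):
Order: [(1, 3), (2, 10), (3, 4)]
Completion times:
  Priority 1, burst=3, C=3
  Priority 2, burst=10, C=13
  Priority 3, burst=4, C=17
Average turnaround = 33/3 = 11.0

11.0


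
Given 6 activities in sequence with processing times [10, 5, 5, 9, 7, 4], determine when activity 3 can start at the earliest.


Activity 3 starts after activities 1 through 2 complete.
Predecessor durations: [10, 5]
ES = 10 + 5 = 15

15


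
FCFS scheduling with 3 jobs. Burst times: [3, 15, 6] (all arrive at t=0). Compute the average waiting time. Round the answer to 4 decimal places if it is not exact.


FCFS order (as given): [3, 15, 6]
Waiting times:
  Job 1: wait = 0
  Job 2: wait = 3
  Job 3: wait = 18
Sum of waiting times = 21
Average waiting time = 21/3 = 7.0

7.0


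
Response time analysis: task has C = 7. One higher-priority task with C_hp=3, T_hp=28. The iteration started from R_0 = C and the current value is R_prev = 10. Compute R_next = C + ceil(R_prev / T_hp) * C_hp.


R_next = C + ceil(R_prev / T_hp) * C_hp
ceil(10 / 28) = ceil(0.3571) = 1
Interference = 1 * 3 = 3
R_next = 7 + 3 = 10
R_next = R_prev, so the iteration has converged (response time = 10).

10


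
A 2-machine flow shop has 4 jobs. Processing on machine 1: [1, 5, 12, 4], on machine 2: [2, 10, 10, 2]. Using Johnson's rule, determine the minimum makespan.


Apply Johnson's rule:
  Group 1 (a <= b): [(1, 1, 2), (2, 5, 10)]
  Group 2 (a > b): [(3, 12, 10), (4, 4, 2)]
Optimal job order: [1, 2, 3, 4]
Schedule:
  Job 1: M1 done at 1, M2 done at 3
  Job 2: M1 done at 6, M2 done at 16
  Job 3: M1 done at 18, M2 done at 28
  Job 4: M1 done at 22, M2 done at 30
Makespan = 30

30


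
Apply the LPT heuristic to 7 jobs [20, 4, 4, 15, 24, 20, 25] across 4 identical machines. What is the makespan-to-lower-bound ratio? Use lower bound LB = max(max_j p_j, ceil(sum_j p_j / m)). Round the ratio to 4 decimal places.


LPT order: [25, 24, 20, 20, 15, 4, 4]
Machine loads after assignment: [25, 28, 35, 24]
LPT makespan = 35
Lower bound = max(max_job, ceil(total/4)) = max(25, 28) = 28
Ratio = 35 / 28 = 1.25

1.25


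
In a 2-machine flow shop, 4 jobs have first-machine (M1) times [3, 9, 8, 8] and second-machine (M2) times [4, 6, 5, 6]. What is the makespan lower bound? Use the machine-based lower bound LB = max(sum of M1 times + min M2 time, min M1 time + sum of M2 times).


LB1 = sum(M1 times) + min(M2 times) = 28 + 4 = 32
LB2 = min(M1 times) + sum(M2 times) = 3 + 21 = 24
Lower bound = max(LB1, LB2) = max(32, 24) = 32

32


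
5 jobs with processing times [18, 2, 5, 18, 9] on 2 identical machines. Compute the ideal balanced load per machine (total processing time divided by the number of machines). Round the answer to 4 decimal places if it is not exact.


Total processing time = 18 + 2 + 5 + 18 + 9 = 52
Number of machines = 2
Ideal balanced load = 52 / 2 = 26.0

26.0


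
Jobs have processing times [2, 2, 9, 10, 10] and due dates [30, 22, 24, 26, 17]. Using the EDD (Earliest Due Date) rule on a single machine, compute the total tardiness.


Sort by due date (EDD order): [(10, 17), (2, 22), (9, 24), (10, 26), (2, 30)]
Compute completion times and tardiness:
  Job 1: p=10, d=17, C=10, tardiness=max(0,10-17)=0
  Job 2: p=2, d=22, C=12, tardiness=max(0,12-22)=0
  Job 3: p=9, d=24, C=21, tardiness=max(0,21-24)=0
  Job 4: p=10, d=26, C=31, tardiness=max(0,31-26)=5
  Job 5: p=2, d=30, C=33, tardiness=max(0,33-30)=3
Total tardiness = 8

8


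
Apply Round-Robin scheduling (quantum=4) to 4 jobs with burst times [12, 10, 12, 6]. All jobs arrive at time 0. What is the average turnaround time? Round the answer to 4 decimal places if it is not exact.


Time quantum = 4
Execution trace:
  J1 runs 4 units, time = 4
  J2 runs 4 units, time = 8
  J3 runs 4 units, time = 12
  J4 runs 4 units, time = 16
  J1 runs 4 units, time = 20
  J2 runs 4 units, time = 24
  J3 runs 4 units, time = 28
  J4 runs 2 units, time = 30
  J1 runs 4 units, time = 34
  J2 runs 2 units, time = 36
  J3 runs 4 units, time = 40
Finish times: [34, 36, 40, 30]
Average turnaround = 140/4 = 35.0

35.0


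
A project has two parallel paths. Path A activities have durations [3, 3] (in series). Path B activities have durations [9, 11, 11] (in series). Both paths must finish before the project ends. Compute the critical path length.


Path A total = 3 + 3 = 6
Path B total = 9 + 11 + 11 = 31
Critical path = longest path = max(6, 31) = 31

31


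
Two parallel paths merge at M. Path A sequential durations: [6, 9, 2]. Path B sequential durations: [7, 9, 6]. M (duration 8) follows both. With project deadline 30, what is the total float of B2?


Forward pass: ES(B2) = sum of predecessors on chain B = 7
EF = ES + duration = 7 + 9 = 16
Backward pass: LF(M) = deadline = 30; LS(M) = 30 - 8 = 22
LF(B2) = LS(M) - sum(successors on chain B) = 22 - 6 = 16
LS = LF - duration = 16 - 9 = 7
Total float = LS - ES = 7 - 7 = 0

0


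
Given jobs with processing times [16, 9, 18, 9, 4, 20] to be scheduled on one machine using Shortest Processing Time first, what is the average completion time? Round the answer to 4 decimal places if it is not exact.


Sort jobs by processing time (SPT order): [4, 9, 9, 16, 18, 20]
Compute completion times sequentially:
  Job 1: processing = 4, completes at 4
  Job 2: processing = 9, completes at 13
  Job 3: processing = 9, completes at 22
  Job 4: processing = 16, completes at 38
  Job 5: processing = 18, completes at 56
  Job 6: processing = 20, completes at 76
Sum of completion times = 209
Average completion time = 209/6 = 34.8333

34.8333


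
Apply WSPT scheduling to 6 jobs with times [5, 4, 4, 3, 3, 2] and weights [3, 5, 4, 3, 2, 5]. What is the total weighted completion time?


Compute p/w ratios and sort ascending (WSPT): [(2, 5), (4, 5), (4, 4), (3, 3), (3, 2), (5, 3)]
Compute weighted completion times:
  Job (p=2,w=5): C=2, w*C=5*2=10
  Job (p=4,w=5): C=6, w*C=5*6=30
  Job (p=4,w=4): C=10, w*C=4*10=40
  Job (p=3,w=3): C=13, w*C=3*13=39
  Job (p=3,w=2): C=16, w*C=2*16=32
  Job (p=5,w=3): C=21, w*C=3*21=63
Total weighted completion time = 214

214


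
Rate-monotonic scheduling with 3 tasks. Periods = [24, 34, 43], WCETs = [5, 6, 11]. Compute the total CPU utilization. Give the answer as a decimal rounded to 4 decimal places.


Compute individual utilizations (exact fractions):
  Task 1: C/T = 5/24 (approx. 0.2083)
  Task 2: C/T = 6/34 = 3/17 (approx. 0.1765)
  Task 3: C/T = 11/43 (approx. 0.2558)
Total utilization U = 5/24 + 3/17 + 11/43 = 11239/17544
Rounded to 4 decimal places: U = 0.6406
RM (Liu & Layland) bound for 3 tasks = 0.779763; compare with U = 11239/17544 (approx. 0.640618)
U <= bound, so schedulable by RM sufficient condition.

0.6406


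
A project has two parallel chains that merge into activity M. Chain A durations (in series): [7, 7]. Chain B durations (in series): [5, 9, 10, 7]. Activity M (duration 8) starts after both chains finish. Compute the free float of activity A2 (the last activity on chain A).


ES(A2) = sum of predecessors on chain A = 7
EF(A2) = ES + duration = 7 + 7 = 14
Successor of A2 is M. ES(M) = max(sum(A), sum(B)) = max(14, 31) = 31
Free float = ES(successor) - EF(current) = 31 - 14 = 17

17


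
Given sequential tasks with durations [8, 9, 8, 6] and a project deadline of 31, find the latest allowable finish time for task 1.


LF(activity 1) = deadline - sum of successor durations
Successors: activities 2 through 4 with durations [9, 8, 6]
Sum of successor durations = 23
LF = 31 - 23 = 8

8


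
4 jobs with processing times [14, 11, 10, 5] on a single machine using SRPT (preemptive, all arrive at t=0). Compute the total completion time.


Since all jobs arrive at t=0, SRPT equals SPT ordering.
SPT order: [5, 10, 11, 14]
Completion times:
  Job 1: p=5, C=5
  Job 2: p=10, C=15
  Job 3: p=11, C=26
  Job 4: p=14, C=40
Total completion time = 5 + 15 + 26 + 40 = 86

86


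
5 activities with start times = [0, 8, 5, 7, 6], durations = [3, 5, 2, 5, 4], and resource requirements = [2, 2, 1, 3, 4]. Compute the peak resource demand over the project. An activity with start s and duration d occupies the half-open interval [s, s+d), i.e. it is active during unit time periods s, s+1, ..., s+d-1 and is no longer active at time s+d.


Each activity i is active on [start_i, start_i + duration_i).
Compute total resource usage per time slot:
  t=0: active resources = [2], total = 2
  t=1: active resources = [2], total = 2
  t=2: active resources = [2], total = 2
  t=3: active resources = [], total = 0
  t=4: active resources = [], total = 0
  t=5: active resources = [1], total = 1
  t=6: active resources = [1, 4], total = 5
  t=7: active resources = [3, 4], total = 7
  t=8: active resources = [2, 3, 4], total = 9
  t=9: active resources = [2, 3, 4], total = 9
  t=10: active resources = [2, 3], total = 5
  t=11: active resources = [2, 3], total = 5
  t=12: active resources = [2], total = 2
Peak resource demand = 9

9


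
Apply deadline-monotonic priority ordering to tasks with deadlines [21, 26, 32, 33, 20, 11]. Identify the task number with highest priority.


Sort tasks by relative deadline (ascending):
  Task 6: deadline = 11
  Task 5: deadline = 20
  Task 1: deadline = 21
  Task 2: deadline = 26
  Task 3: deadline = 32
  Task 4: deadline = 33
Priority order (highest first): [6, 5, 1, 2, 3, 4]
Highest priority task = 6

6


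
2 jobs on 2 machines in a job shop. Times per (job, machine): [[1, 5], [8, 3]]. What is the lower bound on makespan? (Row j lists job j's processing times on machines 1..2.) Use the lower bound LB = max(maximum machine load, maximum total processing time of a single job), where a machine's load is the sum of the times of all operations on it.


Machine loads:
  Machine 1: 1 + 8 = 9
  Machine 2: 5 + 3 = 8
Max machine load = 9
Job totals:
  Job 1: 6
  Job 2: 11
Max job total = 11
Lower bound = max(9, 11) = 11

11


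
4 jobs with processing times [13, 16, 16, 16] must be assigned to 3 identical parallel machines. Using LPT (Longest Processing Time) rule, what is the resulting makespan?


Sort jobs in decreasing order (LPT): [16, 16, 16, 13]
Assign each job to the least loaded machine:
  Machine 1: jobs [16, 13], load = 29
  Machine 2: jobs [16], load = 16
  Machine 3: jobs [16], load = 16
Makespan = max load = 29

29


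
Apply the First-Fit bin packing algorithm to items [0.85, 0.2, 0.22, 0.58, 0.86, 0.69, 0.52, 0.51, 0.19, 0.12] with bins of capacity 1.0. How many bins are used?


Place items sequentially using First-Fit:
  Item 0.85 -> new Bin 1
  Item 0.2 -> new Bin 2
  Item 0.22 -> Bin 2 (now 0.42)
  Item 0.58 -> Bin 2 (now 1.0)
  Item 0.86 -> new Bin 3
  Item 0.69 -> new Bin 4
  Item 0.52 -> new Bin 5
  Item 0.51 -> new Bin 6
  Item 0.19 -> Bin 4 (now 0.88)
  Item 0.12 -> Bin 1 (now 0.97)
Total bins used = 6

6


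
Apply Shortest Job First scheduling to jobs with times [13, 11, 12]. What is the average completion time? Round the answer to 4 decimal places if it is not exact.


SJF order (ascending): [11, 12, 13]
Completion times:
  Job 1: burst=11, C=11
  Job 2: burst=12, C=23
  Job 3: burst=13, C=36
Average completion = 70/3 = 23.3333

23.3333


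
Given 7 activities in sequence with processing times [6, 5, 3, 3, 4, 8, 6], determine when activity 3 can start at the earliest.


Activity 3 starts after activities 1 through 2 complete.
Predecessor durations: [6, 5]
ES = 6 + 5 = 11

11


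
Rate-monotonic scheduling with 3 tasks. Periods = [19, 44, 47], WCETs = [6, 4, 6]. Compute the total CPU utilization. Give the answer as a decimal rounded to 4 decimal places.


Compute individual utilizations (exact fractions):
  Task 1: C/T = 6/19 (approx. 0.3158)
  Task 2: C/T = 4/44 = 1/11 (approx. 0.0909)
  Task 3: C/T = 6/47 (approx. 0.1277)
Total utilization U = 6/19 + 1/11 + 6/47 = 5249/9823
Rounded to 4 decimal places: U = 0.5344
RM (Liu & Layland) bound for 3 tasks = 0.779763; compare with U = 5249/9823 (approx. 0.534358)
U <= bound, so schedulable by RM sufficient condition.

0.5344


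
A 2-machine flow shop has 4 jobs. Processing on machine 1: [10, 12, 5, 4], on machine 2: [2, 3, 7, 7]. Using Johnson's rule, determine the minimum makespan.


Apply Johnson's rule:
  Group 1 (a <= b): [(4, 4, 7), (3, 5, 7)]
  Group 2 (a > b): [(2, 12, 3), (1, 10, 2)]
Optimal job order: [4, 3, 2, 1]
Schedule:
  Job 4: M1 done at 4, M2 done at 11
  Job 3: M1 done at 9, M2 done at 18
  Job 2: M1 done at 21, M2 done at 24
  Job 1: M1 done at 31, M2 done at 33
Makespan = 33

33


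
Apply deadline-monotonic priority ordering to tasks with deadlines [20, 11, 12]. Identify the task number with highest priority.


Sort tasks by relative deadline (ascending):
  Task 2: deadline = 11
  Task 3: deadline = 12
  Task 1: deadline = 20
Priority order (highest first): [2, 3, 1]
Highest priority task = 2

2


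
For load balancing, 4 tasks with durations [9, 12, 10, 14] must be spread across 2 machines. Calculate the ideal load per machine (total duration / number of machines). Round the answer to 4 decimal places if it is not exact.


Total processing time = 9 + 12 + 10 + 14 = 45
Number of machines = 2
Ideal balanced load = 45 / 2 = 22.5

22.5


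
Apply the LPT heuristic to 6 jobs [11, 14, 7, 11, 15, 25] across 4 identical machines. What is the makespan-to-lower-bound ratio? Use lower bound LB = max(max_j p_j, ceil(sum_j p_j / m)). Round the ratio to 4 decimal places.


LPT order: [25, 15, 14, 11, 11, 7]
Machine loads after assignment: [25, 15, 21, 22]
LPT makespan = 25
Lower bound = max(max_job, ceil(total/4)) = max(25, 21) = 25
Ratio = 25 / 25 = 1.0

1.0


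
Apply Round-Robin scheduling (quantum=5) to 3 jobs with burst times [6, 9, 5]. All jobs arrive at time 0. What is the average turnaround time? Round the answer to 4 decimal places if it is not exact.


Time quantum = 5
Execution trace:
  J1 runs 5 units, time = 5
  J2 runs 5 units, time = 10
  J3 runs 5 units, time = 15
  J1 runs 1 units, time = 16
  J2 runs 4 units, time = 20
Finish times: [16, 20, 15]
Average turnaround = 51/3 = 17.0

17.0


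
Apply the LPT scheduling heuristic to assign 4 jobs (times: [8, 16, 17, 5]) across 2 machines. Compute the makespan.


Sort jobs in decreasing order (LPT): [17, 16, 8, 5]
Assign each job to the least loaded machine:
  Machine 1: jobs [17, 5], load = 22
  Machine 2: jobs [16, 8], load = 24
Makespan = max load = 24

24


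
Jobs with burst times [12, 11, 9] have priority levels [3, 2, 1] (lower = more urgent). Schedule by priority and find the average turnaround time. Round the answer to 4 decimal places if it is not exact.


Sort by priority (ascending = highest first):
Order: [(1, 9), (2, 11), (3, 12)]
Completion times:
  Priority 1, burst=9, C=9
  Priority 2, burst=11, C=20
  Priority 3, burst=12, C=32
Average turnaround = 61/3 = 20.3333

20.3333


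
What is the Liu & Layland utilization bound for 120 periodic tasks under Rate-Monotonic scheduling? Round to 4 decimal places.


Compute 2^(1/120) = 1.0057929411
Subtract 1: 1.0057929411 - 1 = 0.0057929411
Multiply by n: 120 * 0.0057929411 = 0.6951529320
Round to 4 dp: 0.6952

0.6952


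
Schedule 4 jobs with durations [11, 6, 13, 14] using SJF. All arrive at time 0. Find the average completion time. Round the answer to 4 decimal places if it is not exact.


SJF order (ascending): [6, 11, 13, 14]
Completion times:
  Job 1: burst=6, C=6
  Job 2: burst=11, C=17
  Job 3: burst=13, C=30
  Job 4: burst=14, C=44
Average completion = 97/4 = 24.25

24.25


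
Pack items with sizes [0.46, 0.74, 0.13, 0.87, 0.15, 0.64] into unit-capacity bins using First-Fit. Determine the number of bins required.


Place items sequentially using First-Fit:
  Item 0.46 -> new Bin 1
  Item 0.74 -> new Bin 2
  Item 0.13 -> Bin 1 (now 0.59)
  Item 0.87 -> new Bin 3
  Item 0.15 -> Bin 1 (now 0.74)
  Item 0.64 -> new Bin 4
Total bins used = 4

4


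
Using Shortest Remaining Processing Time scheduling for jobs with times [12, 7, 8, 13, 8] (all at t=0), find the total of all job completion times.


Since all jobs arrive at t=0, SRPT equals SPT ordering.
SPT order: [7, 8, 8, 12, 13]
Completion times:
  Job 1: p=7, C=7
  Job 2: p=8, C=15
  Job 3: p=8, C=23
  Job 4: p=12, C=35
  Job 5: p=13, C=48
Total completion time = 7 + 15 + 23 + 35 + 48 = 128

128


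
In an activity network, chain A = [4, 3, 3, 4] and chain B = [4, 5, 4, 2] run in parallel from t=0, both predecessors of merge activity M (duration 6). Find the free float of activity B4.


ES(B4) = sum of predecessors on chain B = 13
EF(B4) = ES + duration = 13 + 2 = 15
Successor of B4 is M. ES(M) = max(sum(A), sum(B)) = max(14, 15) = 15
Free float = ES(successor) - EF(current) = 15 - 15 = 0

0


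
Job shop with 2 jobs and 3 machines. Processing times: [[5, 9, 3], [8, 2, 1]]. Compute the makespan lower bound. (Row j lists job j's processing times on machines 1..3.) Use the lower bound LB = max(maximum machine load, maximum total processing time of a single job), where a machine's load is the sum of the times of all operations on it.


Machine loads:
  Machine 1: 5 + 8 = 13
  Machine 2: 9 + 2 = 11
  Machine 3: 3 + 1 = 4
Max machine load = 13
Job totals:
  Job 1: 17
  Job 2: 11
Max job total = 17
Lower bound = max(13, 17) = 17

17


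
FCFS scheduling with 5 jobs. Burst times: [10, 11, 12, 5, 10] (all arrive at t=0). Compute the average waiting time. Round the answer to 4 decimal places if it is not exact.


FCFS order (as given): [10, 11, 12, 5, 10]
Waiting times:
  Job 1: wait = 0
  Job 2: wait = 10
  Job 3: wait = 21
  Job 4: wait = 33
  Job 5: wait = 38
Sum of waiting times = 102
Average waiting time = 102/5 = 20.4

20.4


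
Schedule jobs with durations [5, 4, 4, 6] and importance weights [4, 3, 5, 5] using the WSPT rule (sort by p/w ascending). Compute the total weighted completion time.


Compute p/w ratios and sort ascending (WSPT): [(4, 5), (6, 5), (5, 4), (4, 3)]
Compute weighted completion times:
  Job (p=4,w=5): C=4, w*C=5*4=20
  Job (p=6,w=5): C=10, w*C=5*10=50
  Job (p=5,w=4): C=15, w*C=4*15=60
  Job (p=4,w=3): C=19, w*C=3*19=57
Total weighted completion time = 187

187


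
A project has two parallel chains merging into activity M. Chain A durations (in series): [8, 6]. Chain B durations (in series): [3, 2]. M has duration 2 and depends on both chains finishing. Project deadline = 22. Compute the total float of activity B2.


Forward pass: ES(B2) = sum of predecessors on chain B = 3
EF = ES + duration = 3 + 2 = 5
Backward pass: LF(M) = deadline = 22; LS(M) = 22 - 2 = 20
LF(B2) = LS(M) - sum(successors on chain B) = 20 - 0 = 20
LS = LF - duration = 20 - 2 = 18
Total float = LS - ES = 18 - 3 = 15

15


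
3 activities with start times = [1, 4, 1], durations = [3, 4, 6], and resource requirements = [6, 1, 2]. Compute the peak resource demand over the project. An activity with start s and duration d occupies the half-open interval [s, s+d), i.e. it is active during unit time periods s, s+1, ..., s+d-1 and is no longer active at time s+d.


Each activity i is active on [start_i, start_i + duration_i).
Compute total resource usage per time slot:
  t=0: active resources = [], total = 0
  t=1: active resources = [6, 2], total = 8
  t=2: active resources = [6, 2], total = 8
  t=3: active resources = [6, 2], total = 8
  t=4: active resources = [1, 2], total = 3
  t=5: active resources = [1, 2], total = 3
  t=6: active resources = [1, 2], total = 3
  t=7: active resources = [1], total = 1
Peak resource demand = 8

8


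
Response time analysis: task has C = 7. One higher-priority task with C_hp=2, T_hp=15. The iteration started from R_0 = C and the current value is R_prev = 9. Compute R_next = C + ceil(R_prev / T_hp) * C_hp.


R_next = C + ceil(R_prev / T_hp) * C_hp
ceil(9 / 15) = ceil(0.6) = 1
Interference = 1 * 2 = 2
R_next = 7 + 2 = 9
R_next = R_prev, so the iteration has converged (response time = 9).

9


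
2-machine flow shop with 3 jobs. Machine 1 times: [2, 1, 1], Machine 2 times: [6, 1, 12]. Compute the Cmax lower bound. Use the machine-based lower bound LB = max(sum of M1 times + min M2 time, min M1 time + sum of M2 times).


LB1 = sum(M1 times) + min(M2 times) = 4 + 1 = 5
LB2 = min(M1 times) + sum(M2 times) = 1 + 19 = 20
Lower bound = max(LB1, LB2) = max(5, 20) = 20

20


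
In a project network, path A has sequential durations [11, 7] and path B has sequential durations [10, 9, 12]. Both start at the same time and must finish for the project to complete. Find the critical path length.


Path A total = 11 + 7 = 18
Path B total = 10 + 9 + 12 = 31
Critical path = longest path = max(18, 31) = 31

31


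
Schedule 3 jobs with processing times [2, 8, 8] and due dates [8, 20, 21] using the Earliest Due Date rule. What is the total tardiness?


Sort by due date (EDD order): [(2, 8), (8, 20), (8, 21)]
Compute completion times and tardiness:
  Job 1: p=2, d=8, C=2, tardiness=max(0,2-8)=0
  Job 2: p=8, d=20, C=10, tardiness=max(0,10-20)=0
  Job 3: p=8, d=21, C=18, tardiness=max(0,18-21)=0
Total tardiness = 0

0


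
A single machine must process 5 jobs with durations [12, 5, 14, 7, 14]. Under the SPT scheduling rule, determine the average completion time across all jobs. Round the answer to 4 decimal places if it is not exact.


Sort jobs by processing time (SPT order): [5, 7, 12, 14, 14]
Compute completion times sequentially:
  Job 1: processing = 5, completes at 5
  Job 2: processing = 7, completes at 12
  Job 3: processing = 12, completes at 24
  Job 4: processing = 14, completes at 38
  Job 5: processing = 14, completes at 52
Sum of completion times = 131
Average completion time = 131/5 = 26.2

26.2


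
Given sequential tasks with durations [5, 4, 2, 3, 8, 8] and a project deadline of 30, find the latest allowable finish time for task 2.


LF(activity 2) = deadline - sum of successor durations
Successors: activities 3 through 6 with durations [2, 3, 8, 8]
Sum of successor durations = 21
LF = 30 - 21 = 9

9


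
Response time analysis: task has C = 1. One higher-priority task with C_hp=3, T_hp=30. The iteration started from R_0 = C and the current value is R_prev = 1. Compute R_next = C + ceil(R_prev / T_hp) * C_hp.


R_next = C + ceil(R_prev / T_hp) * C_hp
ceil(1 / 30) = ceil(0.0333) = 1
Interference = 1 * 3 = 3
R_next = 1 + 3 = 4

4


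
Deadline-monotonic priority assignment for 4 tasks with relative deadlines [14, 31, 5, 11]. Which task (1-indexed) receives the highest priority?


Sort tasks by relative deadline (ascending):
  Task 3: deadline = 5
  Task 4: deadline = 11
  Task 1: deadline = 14
  Task 2: deadline = 31
Priority order (highest first): [3, 4, 1, 2]
Highest priority task = 3

3


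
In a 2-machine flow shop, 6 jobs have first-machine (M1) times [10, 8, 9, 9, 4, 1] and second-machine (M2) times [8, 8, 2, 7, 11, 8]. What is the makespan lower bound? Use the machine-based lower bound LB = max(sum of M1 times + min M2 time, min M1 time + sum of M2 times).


LB1 = sum(M1 times) + min(M2 times) = 41 + 2 = 43
LB2 = min(M1 times) + sum(M2 times) = 1 + 44 = 45
Lower bound = max(LB1, LB2) = max(43, 45) = 45

45


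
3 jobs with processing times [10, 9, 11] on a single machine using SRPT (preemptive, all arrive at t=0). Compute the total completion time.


Since all jobs arrive at t=0, SRPT equals SPT ordering.
SPT order: [9, 10, 11]
Completion times:
  Job 1: p=9, C=9
  Job 2: p=10, C=19
  Job 3: p=11, C=30
Total completion time = 9 + 19 + 30 = 58

58


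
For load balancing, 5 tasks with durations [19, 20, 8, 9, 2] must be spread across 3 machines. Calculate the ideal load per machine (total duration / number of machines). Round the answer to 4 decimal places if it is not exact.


Total processing time = 19 + 20 + 8 + 9 + 2 = 58
Number of machines = 3
Ideal balanced load = 58 / 3 = 19.3333

19.3333


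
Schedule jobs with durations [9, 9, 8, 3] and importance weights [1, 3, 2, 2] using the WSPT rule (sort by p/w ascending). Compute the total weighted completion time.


Compute p/w ratios and sort ascending (WSPT): [(3, 2), (9, 3), (8, 2), (9, 1)]
Compute weighted completion times:
  Job (p=3,w=2): C=3, w*C=2*3=6
  Job (p=9,w=3): C=12, w*C=3*12=36
  Job (p=8,w=2): C=20, w*C=2*20=40
  Job (p=9,w=1): C=29, w*C=1*29=29
Total weighted completion time = 111

111


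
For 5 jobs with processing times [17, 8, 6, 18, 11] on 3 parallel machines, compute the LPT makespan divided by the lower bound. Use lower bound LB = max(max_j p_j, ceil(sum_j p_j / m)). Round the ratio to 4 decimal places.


LPT order: [18, 17, 11, 8, 6]
Machine loads after assignment: [18, 23, 19]
LPT makespan = 23
Lower bound = max(max_job, ceil(total/3)) = max(18, 20) = 20
Ratio = 23 / 20 = 1.15

1.15


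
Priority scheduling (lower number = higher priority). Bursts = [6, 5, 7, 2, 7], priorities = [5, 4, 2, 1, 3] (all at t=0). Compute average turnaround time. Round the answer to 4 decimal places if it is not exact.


Sort by priority (ascending = highest first):
Order: [(1, 2), (2, 7), (3, 7), (4, 5), (5, 6)]
Completion times:
  Priority 1, burst=2, C=2
  Priority 2, burst=7, C=9
  Priority 3, burst=7, C=16
  Priority 4, burst=5, C=21
  Priority 5, burst=6, C=27
Average turnaround = 75/5 = 15.0

15.0


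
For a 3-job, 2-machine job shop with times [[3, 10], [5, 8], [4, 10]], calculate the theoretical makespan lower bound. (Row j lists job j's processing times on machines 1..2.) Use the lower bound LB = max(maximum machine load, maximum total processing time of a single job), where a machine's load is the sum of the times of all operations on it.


Machine loads:
  Machine 1: 3 + 5 + 4 = 12
  Machine 2: 10 + 8 + 10 = 28
Max machine load = 28
Job totals:
  Job 1: 13
  Job 2: 13
  Job 3: 14
Max job total = 14
Lower bound = max(28, 14) = 28

28


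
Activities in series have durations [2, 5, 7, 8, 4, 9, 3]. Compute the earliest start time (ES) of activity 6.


Activity 6 starts after activities 1 through 5 complete.
Predecessor durations: [2, 5, 7, 8, 4]
ES = 2 + 5 + 7 + 8 + 4 = 26

26


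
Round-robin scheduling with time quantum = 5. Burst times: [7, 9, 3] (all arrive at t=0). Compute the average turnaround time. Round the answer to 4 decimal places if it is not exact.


Time quantum = 5
Execution trace:
  J1 runs 5 units, time = 5
  J2 runs 5 units, time = 10
  J3 runs 3 units, time = 13
  J1 runs 2 units, time = 15
  J2 runs 4 units, time = 19
Finish times: [15, 19, 13]
Average turnaround = 47/3 = 15.6667

15.6667


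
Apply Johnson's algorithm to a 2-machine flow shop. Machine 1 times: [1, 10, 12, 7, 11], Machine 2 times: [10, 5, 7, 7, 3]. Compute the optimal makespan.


Apply Johnson's rule:
  Group 1 (a <= b): [(1, 1, 10), (4, 7, 7)]
  Group 2 (a > b): [(3, 12, 7), (2, 10, 5), (5, 11, 3)]
Optimal job order: [1, 4, 3, 2, 5]
Schedule:
  Job 1: M1 done at 1, M2 done at 11
  Job 4: M1 done at 8, M2 done at 18
  Job 3: M1 done at 20, M2 done at 27
  Job 2: M1 done at 30, M2 done at 35
  Job 5: M1 done at 41, M2 done at 44
Makespan = 44

44


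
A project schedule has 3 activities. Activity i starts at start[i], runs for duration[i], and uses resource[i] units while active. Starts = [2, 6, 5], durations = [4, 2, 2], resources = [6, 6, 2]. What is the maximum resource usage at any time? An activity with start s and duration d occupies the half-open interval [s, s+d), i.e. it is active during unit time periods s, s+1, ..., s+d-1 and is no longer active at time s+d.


Each activity i is active on [start_i, start_i + duration_i).
Compute total resource usage per time slot:
  t=0: active resources = [], total = 0
  t=1: active resources = [], total = 0
  t=2: active resources = [6], total = 6
  t=3: active resources = [6], total = 6
  t=4: active resources = [6], total = 6
  t=5: active resources = [6, 2], total = 8
  t=6: active resources = [6, 2], total = 8
  t=7: active resources = [6], total = 6
Peak resource demand = 8

8


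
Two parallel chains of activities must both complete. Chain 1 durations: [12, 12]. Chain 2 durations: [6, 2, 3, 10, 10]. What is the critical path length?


Path A total = 12 + 12 = 24
Path B total = 6 + 2 + 3 + 10 + 10 = 31
Critical path = longest path = max(24, 31) = 31

31


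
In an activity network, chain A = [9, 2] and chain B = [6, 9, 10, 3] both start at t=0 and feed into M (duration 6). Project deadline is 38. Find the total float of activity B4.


Forward pass: ES(B4) = sum of predecessors on chain B = 25
EF = ES + duration = 25 + 3 = 28
Backward pass: LF(M) = deadline = 38; LS(M) = 38 - 6 = 32
LF(B4) = LS(M) - sum(successors on chain B) = 32 - 0 = 32
LS = LF - duration = 32 - 3 = 29
Total float = LS - ES = 29 - 25 = 4

4
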